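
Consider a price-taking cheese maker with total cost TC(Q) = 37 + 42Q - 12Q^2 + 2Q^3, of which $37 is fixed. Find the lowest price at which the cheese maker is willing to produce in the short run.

$24 per unit

The firm shuts down when price falls below the minimum of average variable cost. AVC = VC/Q = 42 - 12Q + 2Q^2.
dAVC/dQ = -12 + 4Q = 0 gives Q = 3. min AVC = 42 - 12·3 + 2·3^2 = 24.
The firm shuts down for any P below $24.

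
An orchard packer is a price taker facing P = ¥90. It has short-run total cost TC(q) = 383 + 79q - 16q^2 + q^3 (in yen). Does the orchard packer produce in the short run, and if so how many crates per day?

Produce at q = 11

Strip out fixed cost: VC = 79q - 16q^2 + q^3. Then AVC = 79 - 16q + q^2 and MC = 79 - 32q + 3q^2.
AVC hits its minimum where MC = AVC, at q = 8, giving min AVC = 79 - 16·8 + 8^2 = ¥15.
Because ¥90 ≥ ¥15, revenue can cover variable cost; the firm operates.
Solving P = MC: -11 - 32q + 3q^2 = 0 ⇒ q = -1/3 or 11. On the upward-sloping branch, q* = 11.
Check: AVC at q = 11 is ¥24 ≤ P, so revenue covers variable cost.
Profit = P·q − TC = 90·11 − 647 = ¥343.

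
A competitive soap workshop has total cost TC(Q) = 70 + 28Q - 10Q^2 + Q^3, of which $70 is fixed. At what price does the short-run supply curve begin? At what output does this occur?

Short-run supply begins at min AVC. From VC = 28Q - 10Q^2 + Q^3, AVC = 28 - 10Q + Q^2.
At the minimum of AVC, MC = AVC. MC = 28 - 20Q + 3Q^2; setting MC = AVC gives 2Q^2 - 10Q = 0, so Q = 5. min AVC = 3.
So the shutdown price is $3.

$3 per unit, at Q = 5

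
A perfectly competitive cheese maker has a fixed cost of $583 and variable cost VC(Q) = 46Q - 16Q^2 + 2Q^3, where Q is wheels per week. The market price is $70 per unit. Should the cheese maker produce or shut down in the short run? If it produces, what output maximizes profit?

Produce at Q = 6

Variable cost is VC = 46Q - 16Q^2 + 2Q^3, so AVC = VC/Q = 46 - 16Q + 2Q^2 and MC = dTC/dQ = 46 - 32Q + 6Q^2.
AVC hits its minimum where MC = AVC, at Q = 4, giving min AVC = 46 - 16·4 + 2·4^2 = $14.
Because $70 ≥ $14, revenue can cover variable cost; the firm operates.
Solving P = MC: -24 - 32Q + 6Q^2 = 0 ⇒ Q = -2/3 or 6. On the upward-sloping branch, Q* = 6.
Check: AVC at Q = 6 is $22 ≤ P, so revenue covers variable cost.
Profit = P·Q − TC = 70·6 − 715 = -$295, a loss, but smaller than the $583 fixed cost the firm would lose by shutting down.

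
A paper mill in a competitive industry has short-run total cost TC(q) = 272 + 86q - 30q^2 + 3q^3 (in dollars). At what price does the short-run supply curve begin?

The firm shuts down when price falls below the minimum of average variable cost. AVC = VC/q = 86 - 30q + 3q^2.
At the minimum of AVC, MC = AVC. MC = 86 - 60q + 9q^2; setting MC = AVC gives 6q^2 - 30q = 0, so q = 5. min AVC = 11.
For P < $11 the firm produces nothing.

$11 per unit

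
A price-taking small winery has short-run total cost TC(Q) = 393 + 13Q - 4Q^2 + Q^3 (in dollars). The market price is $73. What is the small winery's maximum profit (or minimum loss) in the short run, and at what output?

AVC = 13 - 4Q + Q^2 has its minimum $9 at Q = 2; price $73 clears that bar, so the firm operates.
MC = 13 - 8Q + 3Q^2. Setting P = MC and taking the root on the rising branch gives Q* = 6.
TR = 73·6 = 438. TC = 393 + 150 = 543. Profit = 438 − 543 = -$105.
That loss of $105 beats the $393 the firm would lose by shutting down; producing recovers $288 of fixed cost.

Profit = -$105 at Q = 6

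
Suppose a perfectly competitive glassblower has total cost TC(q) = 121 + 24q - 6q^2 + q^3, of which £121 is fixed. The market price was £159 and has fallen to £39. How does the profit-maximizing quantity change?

MC = 24 - 12q + 3q^2; the shutdown threshold is min AVC = £15 (at q = 3).
At P = £159 ≥ min AVC, set P = MC on the rising branch: q = 9.
At P = £39 ≥ min AVC, set P = MC: q = 5. The firm stays open but cuts output.

Output falls from 9 to 5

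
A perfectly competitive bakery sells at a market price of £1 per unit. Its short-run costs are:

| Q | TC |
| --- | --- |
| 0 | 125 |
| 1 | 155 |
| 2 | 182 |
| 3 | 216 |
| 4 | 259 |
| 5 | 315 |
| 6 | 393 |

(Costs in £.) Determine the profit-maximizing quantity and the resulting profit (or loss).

Q = 0 (shut down); profit = -£125

Tabulate TR − TC: Q=0: -125; Q=1: -154; Q=2: -180; Q=3: -213; Q=4: -255; Q=5: -310; Q=6: -387.
Profit is highest at Q = 0. Equivalently, the lowest AVC in the table is 57/2 ≈ £28.50 at Q = 2, and P = £1 falls below it — price never covers variable cost, so the firm shuts down and loses only its fixed cost.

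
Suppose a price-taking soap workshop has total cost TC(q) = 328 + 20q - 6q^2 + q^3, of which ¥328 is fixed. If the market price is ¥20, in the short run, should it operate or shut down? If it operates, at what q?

From TC, MC = TC'(q) = 20 - 12q + 3q^2 and AVC = VC/q = 20 - 6q + q^2.
AVC hits its minimum where MC = AVC, at q = 3, giving min AVC = 20 - 6·3 + 3^2 = ¥11.
Since P = ¥20 ≥ min AVC = ¥11, price covers variable cost and the firm should produce.
Solving P = MC: -12q + 3q^2 = 0 ⇒ q = 0 or 4. On the upward-sloping branch, q* = 4.
Check: AVC at q = 4 is ¥12 ≤ P, so revenue covers variable cost.
Profit = P·q − TC = 20·4 − 376 = -¥296, a loss, but smaller than the ¥328 fixed cost the firm would lose by shutting down.

Produce at q = 4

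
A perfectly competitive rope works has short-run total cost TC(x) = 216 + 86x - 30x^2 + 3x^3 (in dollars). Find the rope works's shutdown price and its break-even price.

AVC = 86 - 30x + 3x^2; minimized at x = 5, giving min AVC = $11. That is the shutdown price.
ATC = 216/x + 86 - 30x + 3x^2. Setting dATC/dx = −216/x^2 − 30 + 6x = 0 gives x = 6 (since 6·6^3 − 30·6^2 = 216).
min ATC = 216/6 + 86 − 30·6 + 3·6^2 = $50. That is the break-even price.
Between these two prices the firm operates at a loss; above $50 it earns a profit.

Shutdown price = $11; break-even price = $50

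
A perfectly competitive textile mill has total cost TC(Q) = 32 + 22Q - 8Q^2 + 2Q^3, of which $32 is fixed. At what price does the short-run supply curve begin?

$14 per unit

The shutdown price is the minimum of AVC. VC = 22Q - 8Q^2 + 2Q^3, so AVC = 22 - 8Q + 2Q^2.
dAVC/dQ = -8 + 4Q = 0 gives Q = 2. min AVC = 22 - 8·2 + 2·2^2 = 14.
The firm shuts down for any P below $14.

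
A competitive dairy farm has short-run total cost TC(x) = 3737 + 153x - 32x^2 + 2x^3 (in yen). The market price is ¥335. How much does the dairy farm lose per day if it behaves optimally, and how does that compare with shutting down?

Profit = -¥357 at x = 13

AVC = 153 - 32x + 2x^2; min AVC = ¥25 at x = 8. Since P = ¥335 ≥ min AVC, the firm produces.
MC = 153 - 64x + 6x^2. Setting P = MC and taking the root on the rising branch gives x* = 13.
TR = 335·13 = 4355. TC = 3737 + 975 = 4712. Profit = 4355 − 4712 = -¥357.
By producing, the firm covers all variable cost plus ¥3380 of fixed cost; shutting down would lose the full ¥3737.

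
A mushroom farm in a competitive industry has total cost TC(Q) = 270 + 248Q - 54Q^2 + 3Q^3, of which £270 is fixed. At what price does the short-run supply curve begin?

The shutdown price is the minimum of AVC. VC = 248Q - 54Q^2 + 3Q^3, so AVC = 248 - 54Q + 3Q^2.
dAVC/dQ = -54 + 6Q = 0 gives Q = 9. min AVC = 248 - 54·9 + 3·9^2 = 5.
The firm shuts down for any P below £5.

£5 per unit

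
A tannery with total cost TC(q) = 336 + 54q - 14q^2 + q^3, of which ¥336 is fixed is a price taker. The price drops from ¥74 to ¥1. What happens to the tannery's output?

MC = 54 - 28q + 3q^2; the shutdown threshold is min AVC = ¥5 (at q = 7).
With P = ¥74 above the shutdown price, P = MC gives q = 10.
At P = ¥1 < min AVC = ¥5, price no longer covers variable cost at any output, so the firm shuts down: q = 0.

Output falls from 10 to 0 (the firm shuts down)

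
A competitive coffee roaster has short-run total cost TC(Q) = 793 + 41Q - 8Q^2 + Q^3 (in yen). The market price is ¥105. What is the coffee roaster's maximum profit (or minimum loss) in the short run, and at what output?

AVC = 41 - 8Q + Q^2 has its minimum ¥25 at Q = 4; price ¥105 clears that bar, so the firm operates.
With MC = 41 - 16Q + 3Q^2, P = MC on the upward-sloping part at Q* = 8.
TR = 105·8 = 840. TC = 793 + 328 = 1121. Profit = 840 − 1121 = -¥281.
That loss of ¥281 beats the ¥793 the firm would lose by shutting down; producing recovers ¥512 of fixed cost.

Profit = -¥281 at Q = 8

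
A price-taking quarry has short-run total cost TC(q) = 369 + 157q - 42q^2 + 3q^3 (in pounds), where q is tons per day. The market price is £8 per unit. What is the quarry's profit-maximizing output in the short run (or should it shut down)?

Variable cost is VC = 157q - 42q^2 + 3q^3, so AVC = VC/q = 157 - 42q + 3q^2 and MC = dTC/dq = 157 - 84q + 9q^2.
AVC hits its minimum where MC = AVC, at q = 7, giving min AVC = 157 - 42·7 + 3·7^2 = £10.
Since P = £8 < min AVC = £10, price fails to cover variable cost at any output.
Shutting down limits the loss to fixed cost, £369.

Shut down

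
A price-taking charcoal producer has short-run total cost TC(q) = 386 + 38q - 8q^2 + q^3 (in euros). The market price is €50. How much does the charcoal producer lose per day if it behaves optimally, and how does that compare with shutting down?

AVC = 38 - 8q + q^2 has its minimum €22 at q = 4; price €50 clears that bar, so the firm operates.
MC = 38 - 16q + 3q^2. Setting P = MC and taking the root on the rising branch gives q* = 6.
TR = 50·6 = 300. TC = 386 + 156 = 542. Profit = 300 − 542 = -€242.
By producing, the firm covers all variable cost plus €144 of fixed cost; shutting down would lose the full €386.

Profit = -€242 at q = 6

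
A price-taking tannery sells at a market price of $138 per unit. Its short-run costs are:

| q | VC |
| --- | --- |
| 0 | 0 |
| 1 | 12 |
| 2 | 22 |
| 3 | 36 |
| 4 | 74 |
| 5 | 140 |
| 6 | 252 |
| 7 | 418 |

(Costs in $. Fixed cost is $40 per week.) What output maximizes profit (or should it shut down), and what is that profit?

Tabulate TR − TC: q=0: -40; q=1: 86; q=2: 214; q=3: 338; q=4: 438; q=5: 510; q=6: 536; q=7: 508.
Profit is maximized at q = 6. AVC there is 252/6 = $42 ≤ P, so producing beats shutting down (which would give -$40).

q = 6; profit = $536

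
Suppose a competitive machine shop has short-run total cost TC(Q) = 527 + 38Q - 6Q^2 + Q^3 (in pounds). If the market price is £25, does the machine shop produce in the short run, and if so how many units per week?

Strip out fixed cost: VC = 38Q - 6Q^2 + Q^3. Then AVC = 38 - 6Q + Q^2 and MC = 38 - 12Q + 3Q^2.
AVC hits its minimum where MC = AVC, at Q = 3, giving min AVC = 38 - 6·3 + 3^2 = £29.
With P < min AVC (£25 < £29), every unit sold adds to the loss.
Best response: produce nothing and absorb the £527 fixed cost.

Shut down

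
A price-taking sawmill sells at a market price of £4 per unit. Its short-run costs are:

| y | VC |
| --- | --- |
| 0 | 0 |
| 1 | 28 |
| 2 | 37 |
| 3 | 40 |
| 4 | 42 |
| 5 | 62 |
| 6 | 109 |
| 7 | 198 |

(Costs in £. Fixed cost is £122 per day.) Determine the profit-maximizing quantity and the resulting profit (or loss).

Compute π = P·y − TC at each output: y=0: -122; y=1: -146; y=2: -151; y=3: -150; y=4: -148; y=5: -164; y=6: -207; y=7: -292.
Profit is highest at y = 0. Equivalently, the lowest AVC in the table is 42/4 ≈ £10.50 at y = 4, and P = £4 falls below it — price never covers variable cost, so the firm shuts down and loses only its fixed cost.

y = 0 (shut down); profit = -£122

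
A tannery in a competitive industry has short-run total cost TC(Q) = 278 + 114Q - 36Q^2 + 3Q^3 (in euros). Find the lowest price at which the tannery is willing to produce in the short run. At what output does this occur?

The firm shuts down when price falls below the minimum of average variable cost. AVC = VC/Q = 114 - 36Q + 3Q^2.
dAVC/dQ = -36 + 6Q = 0 gives Q = 6. min AVC = 114 - 36·6 + 3·6^2 = 6.
The firm shuts down for any P below €6.

€6 per unit, at Q = 6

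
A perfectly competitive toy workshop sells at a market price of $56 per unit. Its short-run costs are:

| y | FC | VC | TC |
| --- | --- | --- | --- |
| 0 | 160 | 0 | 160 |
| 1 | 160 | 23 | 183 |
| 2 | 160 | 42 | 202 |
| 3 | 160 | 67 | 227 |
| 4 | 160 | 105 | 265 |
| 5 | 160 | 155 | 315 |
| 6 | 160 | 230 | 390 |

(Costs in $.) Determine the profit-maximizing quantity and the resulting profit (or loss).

y = 5; profit = -$35

Compute π = P·y − TC at each output: y=0: -160; y=1: -127; y=2: -90; y=3: -59; y=4: -41; y=5: -35; y=6: -54.
Profit is maximized at y = 5. AVC there is 155/5 = $31 ≤ P, so producing beats shutting down (which would give -$160).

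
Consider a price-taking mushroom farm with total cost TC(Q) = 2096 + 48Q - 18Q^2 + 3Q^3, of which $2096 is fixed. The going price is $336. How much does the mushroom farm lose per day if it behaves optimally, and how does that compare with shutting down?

AVC = 48 - 18Q + 3Q^2; min AVC = $21 at Q = 3. Since P = $336 ≥ min AVC, the firm produces.
With MC = 48 - 36Q + 9Q^2, P = MC on the upward-sloping part at Q* = 8.
TR = 336·8 = 2688. TC = 2096 + 768 = 2864. Profit = 2688 − 2864 = -$176.
That loss of $176 beats the $2096 the firm would lose by shutting down; producing recovers $1920 of fixed cost.

Profit = -$176 at Q = 8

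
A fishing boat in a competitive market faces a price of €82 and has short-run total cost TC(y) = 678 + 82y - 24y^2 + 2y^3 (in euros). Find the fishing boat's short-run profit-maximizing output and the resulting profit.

AVC = 82 - 24y + 2y^2 has its minimum €10 at y = 6; price €82 clears that bar, so the firm operates.
With MC = 82 - 48y + 6y^2, P = MC on the upward-sloping part at y* = 8.
TR = 82·8 = 656. TC = 678 + 144 = 822. Profit = 656 − 822 = -€166.
That loss of €166 beats the €678 the firm would lose by shutting down; producing recovers €512 of fixed cost.

Profit = -€166 at y = 8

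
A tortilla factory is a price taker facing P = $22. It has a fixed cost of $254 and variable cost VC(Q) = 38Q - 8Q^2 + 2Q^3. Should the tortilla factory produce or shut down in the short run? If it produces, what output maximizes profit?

Shut down

From TC, MC = TC'(Q) = 38 - 16Q + 6Q^2 and AVC = VC/Q = 38 - 8Q + 2Q^2.
The AVC parabola has its vertex at Q = 8/4 = 2, where AVC = 38 - 8·2 + 2·2^2 = $30.
P = $22 lies below min AVC = $30; no output level covers variable cost.
Best response: produce nothing and absorb the $254 fixed cost.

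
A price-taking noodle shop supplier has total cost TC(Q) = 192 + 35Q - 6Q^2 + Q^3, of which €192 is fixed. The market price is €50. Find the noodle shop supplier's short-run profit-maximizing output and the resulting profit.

AVC = 35 - 6Q + Q^2 has its minimum €26 at Q = 3; price €50 clears that bar, so the firm operates.
MC = 35 - 12Q + 3Q^2. Setting P = MC and taking the root on the rising branch gives Q* = 5.
TR = 50·5 = 250. TC = 192 + 150 = 342. Profit = 250 − 342 = -€92.
That loss of €92 beats the €192 the firm would lose by shutting down; producing recovers €100 of fixed cost.

Profit = -€92 at Q = 5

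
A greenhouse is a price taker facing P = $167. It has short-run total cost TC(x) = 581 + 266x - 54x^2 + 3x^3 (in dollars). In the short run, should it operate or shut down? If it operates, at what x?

Produce at x = 11

Variable cost is VC = 266x - 54x^2 + 3x^3, so AVC = VC/x = 266 - 54x + 3x^2 and MC = dTC/dx = 266 - 108x + 9x^2.
The AVC parabola has its vertex at x = 54/6 = 9, where AVC = 266 - 54·9 + 3·9^2 = $23.
Since P = $167 ≥ min AVC = $23, price covers variable cost and the firm should produce.
Set P = MC: 167 = 266 - 108x + 9x^2 → 99 - 108x + 9x^2 = 0. The roots are x = 1 and x = 11; the profit-maximizing output is on the rising part of MC, so x* = 11.
Check: AVC at x = 11 is $35 ≤ P, so revenue covers variable cost.
Profit = P·x − TC = 167·11 − 966 = $871.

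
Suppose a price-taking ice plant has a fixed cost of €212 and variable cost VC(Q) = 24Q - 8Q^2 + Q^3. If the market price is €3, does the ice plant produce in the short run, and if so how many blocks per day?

Shut down

Variable cost is VC = 24Q - 8Q^2 + Q^3, so AVC = VC/Q = 24 - 8Q + Q^2 and MC = dTC/dQ = 24 - 16Q + 3Q^2.
AVC hits its minimum where MC = AVC, at Q = 4, giving min AVC = 24 - 8·4 + 4^2 = €8.
With P < min AVC (€3 < €8), every unit sold adds to the loss.
Best response: produce nothing and absorb the €212 fixed cost.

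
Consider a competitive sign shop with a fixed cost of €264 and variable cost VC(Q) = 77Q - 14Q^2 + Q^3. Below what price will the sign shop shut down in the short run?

€28 per unit

Short-run supply begins at min AVC. From VC = 77Q - 14Q^2 + Q^3, AVC = 77 - 14Q + Q^2.
At the minimum of AVC, MC = AVC. MC = 77 - 28Q + 3Q^2; setting MC = AVC gives 2Q^2 - 14Q = 0, so Q = 7. min AVC = 28.
So the shutdown price is €28.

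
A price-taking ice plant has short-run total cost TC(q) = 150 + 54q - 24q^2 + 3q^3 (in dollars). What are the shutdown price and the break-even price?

Shutdown price = $6; break-even price = $39

AVC = 54 - 24q + 3q^2; minimized at q = 4, giving min AVC = $6. That is the shutdown price.
ATC = 150/q + 54 - 24q + 3q^2. Setting dATC/dq = −150/q^2 − 24 + 6q = 0 gives q = 5 (since 6·5^3 − 24·5^2 = 150).
min ATC = 150/5 + 54 − 24·5 + 3·5^2 = $39. That is the break-even price.
Between these two prices the firm operates at a loss; above $39 it earns a profit.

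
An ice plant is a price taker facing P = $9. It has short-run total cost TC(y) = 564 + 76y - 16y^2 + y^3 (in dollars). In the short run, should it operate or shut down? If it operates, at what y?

Variable cost is VC = 76y - 16y^2 + y^3, so AVC = VC/y = 76 - 16y + y^2 and MC = dTC/dy = 76 - 32y + 3y^2.
AVC is minimized where dAVC/dy = -16 + 2y = 0, at y = 8; min AVC = 76 - 16·8 + 8^2 = $12.
With P < min AVC ($9 < $12), every unit sold adds to the loss.
Best response: produce nothing and absorb the $564 fixed cost.

Shut down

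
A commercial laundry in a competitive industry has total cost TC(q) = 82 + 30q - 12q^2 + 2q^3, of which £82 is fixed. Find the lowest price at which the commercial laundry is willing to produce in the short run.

£12 per unit

The firm shuts down when price falls below the minimum of average variable cost. AVC = VC/q = 30 - 12q + 2q^2.
dAVC/dq = -12 + 4q = 0 gives q = 3. min AVC = 30 - 12·3 + 2·3^2 = 12.
The firm shuts down for any P below £12.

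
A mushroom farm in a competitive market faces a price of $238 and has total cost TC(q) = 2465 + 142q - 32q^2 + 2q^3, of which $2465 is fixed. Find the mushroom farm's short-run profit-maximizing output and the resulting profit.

Profit = -$161 at q = 12

AVC = 142 - 32q + 2q^2 has its minimum $14 at q = 8; price $238 clears that bar, so the firm operates.
With MC = 142 - 64q + 6q^2, P = MC on the upward-sloping part at q* = 12.
TR = 238·12 = 2856. TC = 2465 + 552 = 3017. Profit = 2856 − 3017 = -$161.
That loss of $161 beats the $2465 the firm would lose by shutting down; producing recovers $2304 of fixed cost.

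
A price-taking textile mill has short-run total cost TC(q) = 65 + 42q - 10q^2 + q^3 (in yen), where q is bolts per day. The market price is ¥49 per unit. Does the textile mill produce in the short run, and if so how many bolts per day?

Variable cost is VC = 42q - 10q^2 + q^3, so AVC = VC/q = 42 - 10q + q^2 and MC = dTC/dq = 42 - 20q + 3q^2.
AVC hits its minimum where MC = AVC, at q = 5, giving min AVC = 42 - 10·5 + 5^2 = ¥17.
Since P = ¥49 ≥ min AVC = ¥17, price covers variable cost and the firm should produce.
Set P = MC: 49 = 42 - 20q + 3q^2 → -7 - 20q + 3q^2 = 0. The roots are q = -1/3 and q = 7; the profit-maximizing output is on the rising part of MC, so q* = 7.
Check: AVC at q = 7 is ¥21 ≤ P, so revenue covers variable cost.
Profit = P·q − TC = 49·7 − 212 = ¥131.

Produce at q = 7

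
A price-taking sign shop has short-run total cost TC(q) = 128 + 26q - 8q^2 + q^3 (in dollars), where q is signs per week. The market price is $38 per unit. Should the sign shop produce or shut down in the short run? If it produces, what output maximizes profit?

Strip out fixed cost: VC = 26q - 8q^2 + q^3. Then AVC = 26 - 8q + q^2 and MC = 26 - 16q + 3q^2.
AVC hits its minimum where MC = AVC, at q = 4, giving min AVC = 26 - 8·4 + 4^2 = $10.
Since P = $38 ≥ min AVC = $10, price covers variable cost and the firm should produce.
P = MC gives -12 - 16q + 3q^2 = 0, with roots -2/3 and 6. Take the larger (rising MC): q* = 6.
Check: AVC at q = 6 is $14 ≤ P, so revenue covers variable cost.
Profit = P·q − TC = 38·6 − 212 = $16.

Produce at q = 6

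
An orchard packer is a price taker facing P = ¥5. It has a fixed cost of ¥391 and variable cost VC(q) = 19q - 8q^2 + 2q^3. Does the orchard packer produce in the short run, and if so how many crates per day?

Shut down

Variable cost is VC = 19q - 8q^2 + 2q^3, so AVC = VC/q = 19 - 8q + 2q^2 and MC = dTC/dq = 19 - 16q + 6q^2.
AVC is minimized where dAVC/dq = -8 + 4q = 0, at q = 2; min AVC = 19 - 8·2 + 2·2^2 = ¥11.
P = ¥5 lies below min AVC = ¥11; no output level covers variable cost.
Best response: produce nothing and absorb the ¥391 fixed cost.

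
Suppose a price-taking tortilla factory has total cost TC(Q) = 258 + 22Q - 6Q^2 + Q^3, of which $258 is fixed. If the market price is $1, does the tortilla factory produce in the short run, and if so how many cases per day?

Shut down

Variable cost is VC = 22Q - 6Q^2 + Q^3, so AVC = VC/Q = 22 - 6Q + Q^2 and MC = dTC/dQ = 22 - 12Q + 3Q^2.
The AVC parabola has its vertex at Q = 6/2 = 3, where AVC = 22 - 6·3 + 3^2 = $13.
With P < min AVC ($1 < $13), every unit sold adds to the loss.
The firm minimizes its loss by shutting down and losing only its fixed cost of $258.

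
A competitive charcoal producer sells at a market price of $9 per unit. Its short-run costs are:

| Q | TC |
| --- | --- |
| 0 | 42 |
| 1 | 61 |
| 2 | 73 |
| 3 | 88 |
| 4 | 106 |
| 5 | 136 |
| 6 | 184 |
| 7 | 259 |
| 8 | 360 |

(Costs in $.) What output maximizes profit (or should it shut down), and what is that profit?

Profit at each row (π = 9Q − TC): Q=0: -42; Q=1: -52; Q=2: -55; Q=3: -61; Q=4: -70; Q=5: -91; Q=6: -130; Q=7: -196; Q=8: -288.
Profit is highest at Q = 0. Equivalently, the lowest AVC in the table is 46/3 ≈ $15.33 at Q = 3, and P = $9 falls below it — price never covers variable cost, so the firm shuts down and loses only its fixed cost.

Q = 0 (shut down); profit = -$42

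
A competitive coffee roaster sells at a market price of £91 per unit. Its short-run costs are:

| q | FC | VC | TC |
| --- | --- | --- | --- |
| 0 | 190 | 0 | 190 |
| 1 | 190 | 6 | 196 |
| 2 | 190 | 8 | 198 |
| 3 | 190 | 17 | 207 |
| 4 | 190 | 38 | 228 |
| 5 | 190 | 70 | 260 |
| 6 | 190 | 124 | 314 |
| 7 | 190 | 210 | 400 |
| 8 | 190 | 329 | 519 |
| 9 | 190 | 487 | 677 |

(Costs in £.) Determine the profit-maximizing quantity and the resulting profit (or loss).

Compute π = P·q − TC at each output: q=0: -190; q=1: -105; q=2: -16; q=3: 66; q=4: 136; q=5: 195; q=6: 232; q=7: 237; q=8: 209; q=9: 142.
Profit is maximized at q = 7. AVC there is 210/7 = £30 ≤ P, so producing beats shutting down (which would give -£190).

q = 7; profit = £237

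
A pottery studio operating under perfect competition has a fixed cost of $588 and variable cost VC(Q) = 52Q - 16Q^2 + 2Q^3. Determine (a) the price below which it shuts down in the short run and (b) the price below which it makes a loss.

AVC = 52 - 16Q + 2Q^2; minimized at Q = 4, giving min AVC = $20. That is the shutdown price.
ATC = 588/Q + 52 - 16Q + 2Q^2. Setting dATC/dQ = −588/Q^2 − 16 + 4Q = 0 gives Q = 7 (since 4·7^3 − 16·7^2 = 588).
min ATC = 588/7 + 52 − 16·7 + 2·7^2 = $122. That is the break-even price.
Between these two prices the firm operates at a loss; above $122 it earns a profit.

Shutdown price = $20; break-even price = $122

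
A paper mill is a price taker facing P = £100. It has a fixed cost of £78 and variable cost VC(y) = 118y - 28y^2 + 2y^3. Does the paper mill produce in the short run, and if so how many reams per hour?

Produce at y = 9

From TC, MC = TC'(y) = 118 - 56y + 6y^2 and AVC = VC/y = 118 - 28y + 2y^2.
AVC hits its minimum where MC = AVC, at y = 7, giving min AVC = 118 - 28·7 + 2·7^2 = £20.
Since P = £100 ≥ min AVC = £20, price covers variable cost and the firm should produce.
Solving P = MC: 18 - 56y + 6y^2 = 0 ⇒ y = 1/3 or 9. On the upward-sloping branch, y* = 9.
Check: AVC at y = 9 is £28 ≤ P, so revenue covers variable cost.
Profit = P·y − TC = 100·9 − 330 = £570.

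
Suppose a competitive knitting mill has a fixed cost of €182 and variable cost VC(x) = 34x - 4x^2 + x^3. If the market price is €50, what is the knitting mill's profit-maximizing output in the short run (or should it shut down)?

Variable cost is VC = 34x - 4x^2 + x^3, so AVC = VC/x = 34 - 4x + x^2 and MC = dTC/dx = 34 - 8x + 3x^2.
AVC is minimized where dAVC/dx = -4 + 2x = 0, at x = 2; min AVC = 34 - 4·2 + 2^2 = €30.
Because €50 ≥ €30, revenue can cover variable cost; the firm operates.
Set P = MC: 50 = 34 - 8x + 3x^2 → -16 - 8x + 3x^2 = 0. The roots are x = -4/3 and x = 4; the profit-maximizing output is on the rising part of MC, so x* = 4.
Check: AVC at x = 4 is €34 ≤ P, so revenue covers variable cost.
Profit = P·x − TC = 50·4 − 318 = -€118, a loss, but smaller than the €182 fixed cost the firm would lose by shutting down.

Produce at x = 4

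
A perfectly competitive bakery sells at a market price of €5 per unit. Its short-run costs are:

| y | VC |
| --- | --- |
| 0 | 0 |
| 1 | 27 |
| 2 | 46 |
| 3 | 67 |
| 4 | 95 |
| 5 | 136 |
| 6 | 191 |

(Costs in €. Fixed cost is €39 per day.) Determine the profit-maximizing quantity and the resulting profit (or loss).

y = 0 (shut down); profit = -€39

Profit at each row (π = 5y − TC): y=0: -39; y=1: -61; y=2: -75; y=3: -91; y=4: -114; y=5: -150; y=6: -200.
Profit is highest at y = 0. Equivalently, the lowest AVC in the table is 67/3 ≈ €22.33 at y = 3, and P = €5 falls below it — price never covers variable cost, so the firm shuts down and loses only its fixed cost.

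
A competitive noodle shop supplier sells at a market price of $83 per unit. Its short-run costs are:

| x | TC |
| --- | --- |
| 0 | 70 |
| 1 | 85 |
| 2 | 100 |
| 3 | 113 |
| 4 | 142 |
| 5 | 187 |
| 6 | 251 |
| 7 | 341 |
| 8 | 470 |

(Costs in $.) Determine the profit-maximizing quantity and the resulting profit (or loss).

Tabulate TR − TC: x=0: -70; x=1: -2; x=2: 66; x=3: 136; x=4: 190; x=5: 228; x=6: 247; x=7: 240; x=8: 194.
Profit is maximized at x = 6. AVC there is 181/6 = $30.17 ≤ P, so producing beats shutting down (which would give -$70).

x = 6; profit = $247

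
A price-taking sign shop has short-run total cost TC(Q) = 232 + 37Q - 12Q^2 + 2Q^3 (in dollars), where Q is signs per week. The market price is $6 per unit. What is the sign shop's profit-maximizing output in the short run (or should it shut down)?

Strip out fixed cost: VC = 37Q - 12Q^2 + 2Q^3. Then AVC = 37 - 12Q + 2Q^2 and MC = 37 - 24Q + 6Q^2.
The AVC parabola has its vertex at Q = 12/4 = 3, where AVC = 37 - 12·3 + 2·3^2 = $19.
With P < min AVC ($6 < $19), every unit sold adds to the loss.
The firm minimizes its loss by shutting down and losing only its fixed cost of $232.

Shut down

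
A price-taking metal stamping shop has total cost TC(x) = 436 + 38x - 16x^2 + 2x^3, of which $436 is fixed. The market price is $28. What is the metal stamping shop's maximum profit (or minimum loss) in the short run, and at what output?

Profit = -$336 at x = 5

AVC = 38 - 16x + 2x^2 has its minimum $6 at x = 4; price $28 clears that bar, so the firm operates.
MC = 38 - 32x + 6x^2. Setting P = MC and taking the root on the rising branch gives x* = 5.
TR = 28·5 = 140. TC = 436 + 40 = 476. Profit = 140 − 476 = -$336.
Shutting down would mean losing the fixed cost of $436, so operating at a loss of $336 is better by $100.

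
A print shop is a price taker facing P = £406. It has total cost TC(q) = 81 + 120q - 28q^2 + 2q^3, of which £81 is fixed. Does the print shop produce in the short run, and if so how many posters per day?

Produce at q = 13

From TC, MC = TC'(q) = 120 - 56q + 6q^2 and AVC = VC/q = 120 - 28q + 2q^2.
AVC hits its minimum where MC = AVC, at q = 7, giving min AVC = 120 - 28·7 + 2·7^2 = £22.
P = £406 exceeds min AVC = £22, so the firm stays open.
P = MC gives -286 - 56q + 6q^2 = 0, with roots -11/3 and 13. Take the larger (rising MC): q* = 13.
Check: AVC at q = 13 is £94 ≤ P, so revenue covers variable cost.
Profit = P·q − TC = 406·13 − 1303 = £3975.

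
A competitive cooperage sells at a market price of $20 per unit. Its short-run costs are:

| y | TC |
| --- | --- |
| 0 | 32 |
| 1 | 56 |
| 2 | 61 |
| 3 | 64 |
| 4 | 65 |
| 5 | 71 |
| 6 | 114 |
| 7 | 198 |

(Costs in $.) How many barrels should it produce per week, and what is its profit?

y = 5; profit = $29

Compute π = P·y − TC at each output: y=0: -32; y=1: -36; y=2: -21; y=3: -4; y=4: 15; y=5: 29; y=6: 6; y=7: -58.
Profit is maximized at y = 5. AVC there is 39/5 = $7.80 ≤ P, so producing beats shutting down (which would give -$32).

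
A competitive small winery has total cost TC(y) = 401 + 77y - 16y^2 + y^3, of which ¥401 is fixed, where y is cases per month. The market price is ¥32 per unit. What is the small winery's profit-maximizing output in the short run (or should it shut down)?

Variable cost is VC = 77y - 16y^2 + y^3, so AVC = VC/y = 77 - 16y + y^2 and MC = dTC/dy = 77 - 32y + 3y^2.
AVC is minimized where dAVC/dy = -16 + 2y = 0, at y = 8; min AVC = 77 - 16·8 + 8^2 = ¥13.
P = ¥32 exceeds min AVC = ¥13, so the firm stays open.
Set P = MC: 32 = 77 - 32y + 3y^2 → 45 - 32y + 3y^2 = 0. The roots are y = 5/3 and y = 9; the profit-maximizing output is on the rising part of MC, so y* = 9.
Check: AVC at y = 9 is ¥14 ≤ P, so revenue covers variable cost.
Profit = P·y − TC = 32·9 − 527 = -¥239, a loss, but smaller than the ¥401 fixed cost the firm would lose by shutting down.

Produce at y = 9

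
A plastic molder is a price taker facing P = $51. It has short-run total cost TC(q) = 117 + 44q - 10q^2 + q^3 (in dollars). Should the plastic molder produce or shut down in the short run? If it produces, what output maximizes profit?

From TC, MC = TC'(q) = 44 - 20q + 3q^2 and AVC = VC/q = 44 - 10q + q^2.
AVC is minimized where dAVC/dq = -10 + 2q = 0, at q = 5; min AVC = 44 - 10·5 + 5^2 = $19.
Because $51 ≥ $19, revenue can cover variable cost; the firm operates.
Set P = MC: 51 = 44 - 20q + 3q^2 → -7 - 20q + 3q^2 = 0. The roots are q = -1/3 and q = 7; the profit-maximizing output is on the rising part of MC, so q* = 7.
Check: AVC at q = 7 is $23 ≤ P, so revenue covers variable cost.
Profit = P·q − TC = 51·7 − 278 = $79.

Produce at q = 7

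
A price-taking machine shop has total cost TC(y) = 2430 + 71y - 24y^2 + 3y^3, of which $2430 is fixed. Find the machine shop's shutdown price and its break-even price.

Shutdown price = $23; break-even price = $368

AVC = 71 - 24y + 3y^2; minimized at y = 4, giving min AVC = $23. That is the shutdown price.
ATC = 2430/y + 71 - 24y + 3y^2. Setting dATC/dy = −2430/y^2 − 24 + 6y = 0 gives y = 9 (since 6·9^3 − 24·9^2 = 2430).
min ATC = 2430/9 + 71 − 24·9 + 3·9^2 = $368. That is the break-even price.
Between these two prices the firm operates at a loss; above $368 it earns a profit.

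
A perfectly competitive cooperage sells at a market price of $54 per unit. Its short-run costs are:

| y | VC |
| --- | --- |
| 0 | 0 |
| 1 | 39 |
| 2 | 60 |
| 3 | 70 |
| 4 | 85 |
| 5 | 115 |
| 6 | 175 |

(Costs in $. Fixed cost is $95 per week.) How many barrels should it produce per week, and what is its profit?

Tabulate TR − TC: y=0: -95; y=1: -80; y=2: -47; y=3: -3; y=4: 36; y=5: 60; y=6: 54.
Profit is maximized at y = 5. AVC there is 115/5 = $23 ≤ P, so producing beats shutting down (which would give -$95).

y = 5; profit = $60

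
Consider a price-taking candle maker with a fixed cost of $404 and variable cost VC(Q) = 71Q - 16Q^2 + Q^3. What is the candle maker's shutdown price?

$7 per unit

Short-run supply begins at min AVC. From VC = 71Q - 16Q^2 + Q^3, AVC = 71 - 16Q + Q^2.
At the minimum of AVC, MC = AVC. MC = 71 - 32Q + 3Q^2; setting MC = AVC gives 2Q^2 - 16Q = 0, so Q = 8. min AVC = 7.
So the shutdown price is $7.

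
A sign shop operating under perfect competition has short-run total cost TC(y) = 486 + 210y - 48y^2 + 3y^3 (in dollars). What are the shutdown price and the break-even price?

Shutdown price = $18; break-even price = $75

AVC = 210 - 48y + 3y^2; minimized at y = 8, giving min AVC = $18. That is the shutdown price.
ATC = 486/y + 210 - 48y + 3y^2. Setting dATC/dy = −486/y^2 − 48 + 6y = 0 gives y = 9 (since 6·9^3 − 48·9^2 = 486).
min ATC = 486/9 + 210 − 48·9 + 3·9^2 = $75. That is the break-even price.
Between these two prices the firm operates at a loss; above $75 it earns a profit.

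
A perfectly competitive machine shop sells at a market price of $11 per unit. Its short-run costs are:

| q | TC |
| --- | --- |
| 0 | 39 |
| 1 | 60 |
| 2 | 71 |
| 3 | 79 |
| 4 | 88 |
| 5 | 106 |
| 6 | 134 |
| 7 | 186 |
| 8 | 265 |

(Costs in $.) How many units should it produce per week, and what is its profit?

q = 0 (shut down); profit = -$39

Tabulate TR − TC: q=0: -39; q=1: -49; q=2: -49; q=3: -46; q=4: -44; q=5: -51; q=6: -68; q=7: -109; q=8: -177.
Profit is highest at q = 0. Equivalently, the lowest AVC in the table is 49/4 ≈ $12.25 at q = 4, and P = $11 falls below it — price never covers variable cost, so the firm shuts down and loses only its fixed cost.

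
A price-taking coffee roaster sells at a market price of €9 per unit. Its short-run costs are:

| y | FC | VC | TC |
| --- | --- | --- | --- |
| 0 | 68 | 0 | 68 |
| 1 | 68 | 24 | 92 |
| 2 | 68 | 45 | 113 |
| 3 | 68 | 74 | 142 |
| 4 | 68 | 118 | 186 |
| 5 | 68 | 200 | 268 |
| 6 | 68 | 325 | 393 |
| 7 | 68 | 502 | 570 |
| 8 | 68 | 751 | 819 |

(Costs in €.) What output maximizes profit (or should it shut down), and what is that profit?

y = 0 (shut down); profit = -€68

Profit at each row (π = 9y − TC): y=0: -68; y=1: -83; y=2: -95; y=3: -115; y=4: -150; y=5: -223; y=6: -339; y=7: -507; y=8: -747.
Profit is highest at y = 0. Equivalently, the lowest AVC in the table is 45/2 ≈ €22.50 at y = 2, and P = €9 falls below it — price never covers variable cost, so the firm shuts down and loses only its fixed cost.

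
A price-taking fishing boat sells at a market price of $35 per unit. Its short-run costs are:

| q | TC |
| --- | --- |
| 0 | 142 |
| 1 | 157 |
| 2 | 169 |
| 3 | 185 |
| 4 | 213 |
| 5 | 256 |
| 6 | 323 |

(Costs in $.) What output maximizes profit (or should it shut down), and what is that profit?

q = 4; profit = -$73

Profit at each row (π = 35q − TC): q=0: -142; q=1: -122; q=2: -99; q=3: -80; q=4: -73; q=5: -81; q=6: -113.
Profit is maximized at q = 4. AVC there is 71/4 = $17.75 ≤ P, so producing beats shutting down (which would give -$142).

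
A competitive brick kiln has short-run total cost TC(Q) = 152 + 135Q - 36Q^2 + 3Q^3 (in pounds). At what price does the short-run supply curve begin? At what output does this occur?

The shutdown price is the minimum of AVC. VC = 135Q - 36Q^2 + 3Q^3, so AVC = 135 - 36Q + 3Q^2.
dAVC/dQ = -36 + 6Q = 0 gives Q = 6. min AVC = 135 - 36·6 + 3·6^2 = 27.
So the shutdown price is £27.

£27 per unit, at Q = 6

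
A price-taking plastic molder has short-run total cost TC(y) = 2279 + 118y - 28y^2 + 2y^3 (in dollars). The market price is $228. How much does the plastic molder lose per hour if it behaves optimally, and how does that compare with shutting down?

AVC = 118 - 28y + 2y^2; min AVC = $20 at y = 7. Since P = $228 ≥ min AVC, the firm produces.
With MC = 118 - 56y + 6y^2, P = MC on the upward-sloping part at y* = 11.
TR = 228·11 = 2508. TC = 2279 + 572 = 2851. Profit = 2508 − 2851 = -$343.
Shutting down would mean losing the fixed cost of $2279, so operating at a loss of $343 is better by $1936.

Profit = -$343 at y = 11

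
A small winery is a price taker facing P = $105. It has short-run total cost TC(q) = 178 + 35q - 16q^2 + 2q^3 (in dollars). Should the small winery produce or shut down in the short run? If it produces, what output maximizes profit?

From TC, MC = TC'(q) = 35 - 32q + 6q^2 and AVC = VC/q = 35 - 16q + 2q^2.
The AVC parabola has its vertex at q = 16/4 = 4, where AVC = 35 - 16·4 + 2·4^2 = $3.
Because $105 ≥ $3, revenue can cover variable cost; the firm operates.
Set P = MC: 105 = 35 - 32q + 6q^2 → -70 - 32q + 6q^2 = 0. The roots are q = -5/3 and q = 7; the profit-maximizing output is on the rising part of MC, so q* = 7.
Check: AVC at q = 7 is $21 ≤ P, so revenue covers variable cost.
Profit = P·q − TC = 105·7 − 325 = $410.

Produce at q = 7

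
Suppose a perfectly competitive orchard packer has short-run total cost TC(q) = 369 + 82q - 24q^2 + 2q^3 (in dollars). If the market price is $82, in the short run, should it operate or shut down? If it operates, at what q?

Strip out fixed cost: VC = 82q - 24q^2 + 2q^3. Then AVC = 82 - 24q + 2q^2 and MC = 82 - 48q + 6q^2.
The AVC parabola has its vertex at q = 24/4 = 6, where AVC = 82 - 24·6 + 2·6^2 = $10.
Since P = $82 ≥ min AVC = $10, price covers variable cost and the firm should produce.
Solving P = MC: -48q + 6q^2 = 0 ⇒ q = 0 or 8. On the upward-sloping branch, q* = 8.
Check: AVC at q = 8 is $18 ≤ P, so revenue covers variable cost.
Profit = P·q − TC = 82·8 − 513 = $143.

Produce at q = 8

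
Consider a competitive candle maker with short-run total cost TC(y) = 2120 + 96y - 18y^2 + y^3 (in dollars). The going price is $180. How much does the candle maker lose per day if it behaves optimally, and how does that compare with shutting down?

Profit = -$160 at y = 14

AVC = 96 - 18y + y^2; min AVC = $15 at y = 9. Since P = $180 ≥ min AVC, the firm produces.
MC = 96 - 36y + 3y^2. Setting P = MC and taking the root on the rising branch gives y* = 14.
TR = 180·14 = 2520. TC = 2120 + 560 = 2680. Profit = 2520 − 2680 = -$160.
Shutting down would mean losing the fixed cost of $2120, so operating at a loss of $160 is better by $1960.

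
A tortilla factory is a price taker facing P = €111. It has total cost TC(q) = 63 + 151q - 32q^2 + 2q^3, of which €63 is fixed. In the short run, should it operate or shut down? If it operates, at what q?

Produce at q = 10

From TC, MC = TC'(q) = 151 - 64q + 6q^2 and AVC = VC/q = 151 - 32q + 2q^2.
AVC is minimized where dAVC/dq = -32 + 4q = 0, at q = 8; min AVC = 151 - 32·8 + 2·8^2 = €23.
Since P = €111 ≥ min AVC = €23, price covers variable cost and the firm should produce.
Solving P = MC: 40 - 64q + 6q^2 = 0 ⇒ q = 2/3 or 10. On the upward-sloping branch, q* = 10.
Check: AVC at q = 10 is €31 ≤ P, so revenue covers variable cost.
Profit = P·q − TC = 111·10 − 373 = €737.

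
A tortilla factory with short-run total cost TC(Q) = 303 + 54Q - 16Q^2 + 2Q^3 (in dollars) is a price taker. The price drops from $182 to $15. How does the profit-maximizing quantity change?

MC = 54 - 32Q + 6Q^2; the shutdown threshold is min AVC = $22 (at Q = 4).
With P = $182 above the shutdown price, P = MC gives Q = 8.
At P = $15 < min AVC = $22, price no longer covers variable cost at any output, so the firm shuts down: Q = 0.

Output falls from 8 to 0 (the firm shuts down)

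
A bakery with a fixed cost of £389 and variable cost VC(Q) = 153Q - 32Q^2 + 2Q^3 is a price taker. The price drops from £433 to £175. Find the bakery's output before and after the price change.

MC = 153 - 64Q + 6Q^2; the shutdown threshold is min AVC = £25 (at Q = 8).
At P = £433 ≥ min AVC, set P = MC on the rising branch: Q = 14.
At P = £175 ≥ min AVC, set P = MC: Q = 11. The firm stays open but cuts output.

Output falls from 14 to 11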